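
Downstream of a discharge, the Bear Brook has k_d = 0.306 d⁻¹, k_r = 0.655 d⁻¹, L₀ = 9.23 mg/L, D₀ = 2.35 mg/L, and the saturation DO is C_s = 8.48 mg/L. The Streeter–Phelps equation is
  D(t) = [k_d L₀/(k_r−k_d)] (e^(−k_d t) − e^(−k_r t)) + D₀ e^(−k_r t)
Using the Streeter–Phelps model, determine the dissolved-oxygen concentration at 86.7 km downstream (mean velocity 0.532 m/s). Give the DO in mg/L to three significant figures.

DO ≈ 5.61 mg/L

Travel time t = x/v = 86.7 km / (0.532 m/s) = 86700 m / 0.532 m/s = 163000 s = 1.886 d.
k_d L₀/(k_r−k_d) = 0.306×9.23/(0.655−0.306) = 2.824/0.3490 = 8.093 mg/L.
e^(−k_d t) = e^(−0.306×1.886) = 0.5615; e^(−k_r t) = e^(−0.655×1.886) = 0.2907.
D = 8.093 × (0.5615 − 0.2907) + 2.35 × 0.2907 = 2.191 + 0.6831 = 2.875 mg/L.
DO = C_s − D = 8.48 − 2.875 = 5.605 mg/L.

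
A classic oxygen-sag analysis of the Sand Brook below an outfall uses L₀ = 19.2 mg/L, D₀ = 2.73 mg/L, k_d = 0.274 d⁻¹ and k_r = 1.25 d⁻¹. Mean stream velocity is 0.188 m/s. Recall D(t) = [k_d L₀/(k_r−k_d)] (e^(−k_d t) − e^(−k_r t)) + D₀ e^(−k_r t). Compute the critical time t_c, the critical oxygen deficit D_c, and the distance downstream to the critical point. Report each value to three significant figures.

t_c ≈ 0.832 d; D_c ≈ 3.35 mg/L; x_c ≈ 13.5 km

At the critical point dD/dt = 0, so k_d L₀ e^(−k_d t) = k_r D. Substituting D(t) from the Streeter–Phelps equation and solving for t gives
t_c = ln[(k_r/k_d)(1 − D₀(k_r−k_d)/(k_d L₀))] / (k_r−k_d).
Here k_r−k_d = 0.9760 d⁻¹ and 1 − D₀(k_r−k_d)/(k_d L₀) = 1 − 2.73×0.9760/(0.274×19.2) = 0.4935, so
t_c = ln(4.562 × 0.4935) / 0.9760 = 0.8116 / 0.9760 = 0.8315 d.
L(t_c) = L₀ e^(−k_d t_c) = 19.2 × 0.7963 = 15.29 mg/L, and at the critical point k_r D_c = k_d L, so D_c = (0.274/1.25) × 15.29 = 3.351 mg/L.
x_c = v t_c = 0.188 m/s × 0.8315 d × 86400 s/d = 13510 m ≈ 13.5 km.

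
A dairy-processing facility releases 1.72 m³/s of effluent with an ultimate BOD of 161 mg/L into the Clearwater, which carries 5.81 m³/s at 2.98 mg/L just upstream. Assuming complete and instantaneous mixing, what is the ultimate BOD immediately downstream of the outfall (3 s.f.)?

Flow-weighted mixing: C = (Q_r C_r + Q_w C_w)/(Q_r + Q_w)
= (5.81×2.98 + 1.72×161)/(5.81 + 1.72) = 294.2/7.530 = 39.07 mg/L.

39.1 mg/L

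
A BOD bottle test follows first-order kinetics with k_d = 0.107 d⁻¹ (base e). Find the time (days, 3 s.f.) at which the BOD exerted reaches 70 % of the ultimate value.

y/L₀ = 1 − e^(−k_d t) = 0.70 ⇒ e^(−k_d t) = 0.300
t = −ln(0.300) / 0.107 = 1.204 / 0.107 = 11.25 d.

t ≈ 11.3 d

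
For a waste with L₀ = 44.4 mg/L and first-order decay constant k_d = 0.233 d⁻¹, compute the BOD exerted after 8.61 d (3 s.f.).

y ≈ 38.4 mg/L

y_t = L₀(1 − e^(−k_d t)) = 44.4 × (1 − e^(−0.233×8.61))
= 44.4 × (1 − 0.1345) = 44.4 × 0.8655 = 38.43 mg/L.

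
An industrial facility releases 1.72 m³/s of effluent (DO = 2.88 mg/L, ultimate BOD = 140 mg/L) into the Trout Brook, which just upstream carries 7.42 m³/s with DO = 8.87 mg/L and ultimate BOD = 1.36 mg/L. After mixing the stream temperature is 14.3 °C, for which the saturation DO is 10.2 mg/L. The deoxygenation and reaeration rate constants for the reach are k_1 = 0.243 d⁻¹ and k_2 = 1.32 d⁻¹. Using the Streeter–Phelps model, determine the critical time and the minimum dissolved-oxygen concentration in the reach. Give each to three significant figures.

Mixed DO = (7.42×8.87 + 1.72×2.88)/(7.42+1.72) = 70.77/9.140 = 7.743 mg/L.
Mixed L₀ = (7.42×1.36 + 1.72×140)/(9.140) = 250.9/9.140 = 27.45 mg/L.
Initial deficit D₀ = C_s − DO₀ = 10.2 − 7.743 = 2.457 mg/L.
t_c = (1/1.077) ln[(1.32/0.243)(1 − 2.457×1.077/(0.243×27.45))] = 0.9285 × ln(3.277) = 1.102 d.
D_c = (0.243/1.32) × 27.45 × e^(−0.243×1.102) = 0.1841 × 27.45 × 0.7651 = 3.866 mg/L.
Minimum DO = 10.2 − 3.866 = 6.334 mg/L.

t_c ≈ 1.10 d; minimum DO ≈ 6.33 mg/L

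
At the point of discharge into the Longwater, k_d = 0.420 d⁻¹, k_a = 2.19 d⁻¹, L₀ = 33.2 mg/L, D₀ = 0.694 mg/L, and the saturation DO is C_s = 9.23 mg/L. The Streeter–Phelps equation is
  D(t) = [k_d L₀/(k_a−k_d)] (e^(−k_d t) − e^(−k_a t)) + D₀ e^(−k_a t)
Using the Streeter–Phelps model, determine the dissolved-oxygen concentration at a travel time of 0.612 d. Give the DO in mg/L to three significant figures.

DO ≈ 5.02 mg/L

k_d L₀/(k_a−k_d) = 0.420×33.2/(2.19−0.420) = 13.94/1.770 = 7.878 mg/L.
e^(−k_d t) = e^(−0.420×0.6120) = 0.7733; e^(−k_a t) = e^(−2.19×0.6120) = 0.2618.
D = 7.878 × (0.7733 − 0.2618) + 0.694 × 0.2618 = 4.030 + 0.1817 = 4.212 mg/L.
DO = C_s − D = 9.23 − 4.212 = 5.018 mg/L.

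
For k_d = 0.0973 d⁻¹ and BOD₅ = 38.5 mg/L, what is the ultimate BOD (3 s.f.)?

L₀ ≈ 99.9 mg/L

BOD₅ = L₀(1 − e^(−5k_d)) ⇒ L₀ = BOD₅ / (1 − e^(−5×0.0973))
= 38.5 / (1 − 0.6148) = 38.5 / 0.3852 = 99.94 mg/L.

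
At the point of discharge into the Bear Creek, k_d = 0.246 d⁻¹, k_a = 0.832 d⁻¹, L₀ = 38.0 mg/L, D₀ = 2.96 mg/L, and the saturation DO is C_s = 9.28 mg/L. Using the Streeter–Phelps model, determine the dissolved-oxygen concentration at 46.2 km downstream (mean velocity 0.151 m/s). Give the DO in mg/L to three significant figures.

DO ≈ 3.29 mg/L

Travel time t = x/v = 46.2 km / (0.151 m/s) = 46200 m / 0.151 m/s = 306000 s = 3.541 d.
k_d L₀/(k_a−k_d) = 0.246×38.0/(0.832−0.246) = 9.348/0.5860 = 15.95 mg/L.
e^(−k_d t) = e^(−0.246×3.541) = 0.4185; e^(−k_a t) = e^(−0.832×3.541) = 0.05253.
D = 15.95 × (0.4185 − 0.05253) + 2.96 × 0.05253 = 5.838 + 0.1555 = 5.993 mg/L.
DO = C_s − D = 9.28 − 5.993 = 3.287 mg/L.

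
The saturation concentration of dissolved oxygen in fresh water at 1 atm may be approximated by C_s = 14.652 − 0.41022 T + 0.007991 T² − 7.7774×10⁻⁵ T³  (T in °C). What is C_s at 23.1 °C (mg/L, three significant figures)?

C_s = 14.652 − 0.41022×23.1 + 0.007991×23.1² − 7.7774×10⁻⁵×23.1³ = 8.481 mg/L.

C_s ≈ 8.48 mg/L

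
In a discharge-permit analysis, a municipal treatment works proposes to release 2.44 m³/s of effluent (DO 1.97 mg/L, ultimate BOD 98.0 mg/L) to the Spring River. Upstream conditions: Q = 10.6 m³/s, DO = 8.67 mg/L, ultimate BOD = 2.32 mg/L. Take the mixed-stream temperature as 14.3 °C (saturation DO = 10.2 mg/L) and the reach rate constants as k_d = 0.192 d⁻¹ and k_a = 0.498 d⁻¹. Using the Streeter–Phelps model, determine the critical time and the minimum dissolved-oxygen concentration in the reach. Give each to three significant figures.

t_c ≈ 2.31 d; minimum DO ≈ 5.19 mg/L

Mixed DO = (10.6×8.67 + 2.44×1.97)/(10.6+2.44) = 96.71/13.04 = 7.416 mg/L.
Mixed L₀ = (10.6×2.32 + 2.44×98.0)/(13.04) = 263.7/13.04 = 20.22 mg/L.
Initial deficit D₀ = C_s − DO₀ = 10.2 − 7.416 = 2.784 mg/L.
t_c = (1/0.3060) ln[(0.498/0.192)(1 − 2.784×0.3060/(0.192×20.22))] = 3.268 × ln(2.025) = 2.305 d.
D_c = (0.192/0.498) × 20.22 × e^(−0.192×2.305) = 0.3855 × 20.22 × 0.6423 = 5.008 mg/L.
Minimum DO = 10.2 − 5.008 = 5.192 mg/L.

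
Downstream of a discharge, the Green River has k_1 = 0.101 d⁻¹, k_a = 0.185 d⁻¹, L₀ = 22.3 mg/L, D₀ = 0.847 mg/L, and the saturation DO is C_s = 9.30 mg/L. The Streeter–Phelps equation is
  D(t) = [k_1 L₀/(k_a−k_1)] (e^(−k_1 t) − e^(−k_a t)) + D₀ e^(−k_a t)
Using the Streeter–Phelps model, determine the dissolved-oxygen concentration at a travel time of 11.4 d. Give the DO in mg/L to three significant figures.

DO ≈ 3.97 mg/L

k_1 L₀/(k_a−k_1) = 0.101×22.3/(0.185−0.101) = 2.252/0.08400 = 26.81 mg/L.
e^(−k_1 t) = e^(−0.101×11.40) = 0.3162; e^(−k_a t) = e^(−0.185×11.40) = 0.1214.
D = 26.81 × (0.3162 − 0.1214) + 0.847 × 0.1214 = 5.224 + 0.1028 = 5.327 mg/L.
DO = C_s − D = 9.30 − 5.327 = 3.973 mg/L.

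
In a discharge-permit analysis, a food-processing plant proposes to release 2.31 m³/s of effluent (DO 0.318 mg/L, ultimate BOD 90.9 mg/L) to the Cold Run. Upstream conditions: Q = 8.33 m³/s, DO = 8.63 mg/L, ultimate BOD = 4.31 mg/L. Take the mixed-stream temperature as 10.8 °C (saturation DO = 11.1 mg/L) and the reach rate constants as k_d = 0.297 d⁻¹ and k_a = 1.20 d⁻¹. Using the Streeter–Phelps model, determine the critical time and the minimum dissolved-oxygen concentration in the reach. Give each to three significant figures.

t_c ≈ 0.631 d; minimum DO ≈ 6.36 mg/L

Mixed DO = (8.33×8.63 + 2.31×0.318)/(8.33+2.31) = 72.62/10.64 = 6.825 mg/L.
Mixed L₀ = (8.33×4.31 + 2.31×90.9)/(10.64) = 245.9/10.64 = 23.11 mg/L.
Initial deficit D₀ = C_s − DO₀ = 11.1 − 6.825 = 4.275 mg/L.
t_c = (1/0.9030) ln[(1.20/0.297)(1 − 4.275×0.9030/(0.297×23.11))] = 1.107 × ln(1.768) = 0.6311 d.
D_c = (0.297/1.20) × 23.11 × e^(−0.297×0.6311) = 0.2475 × 23.11 × 0.8291 = 4.742 mg/L.
Minimum DO = 11.1 − 4.742 = 6.358 mg/L.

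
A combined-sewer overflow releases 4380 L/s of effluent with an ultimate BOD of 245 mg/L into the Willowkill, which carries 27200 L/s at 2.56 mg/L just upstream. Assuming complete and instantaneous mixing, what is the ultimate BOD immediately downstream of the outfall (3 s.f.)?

36.2 mg/L

Flow-weighted mixing: C = (Q_r C_r + Q_w C_w)/(Q_r + Q_w)
= (27200×2.56 + 4380×245)/(27200 + 4380) = 1.143×10^6/31580 = 36.19 mg/L.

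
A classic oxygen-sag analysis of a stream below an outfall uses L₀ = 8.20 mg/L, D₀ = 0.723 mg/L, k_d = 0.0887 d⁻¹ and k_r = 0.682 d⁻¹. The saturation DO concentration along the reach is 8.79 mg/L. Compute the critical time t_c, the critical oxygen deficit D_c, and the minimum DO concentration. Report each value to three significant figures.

t_c = [1/(k_r−k_d)] ln[(k_r/k_d)(1 − D₀(k_r−k_d)/(k_d L₀))]
= [1/(0.682−0.0887)] ln[(0.682/0.0887)(1 − 0.723×0.5933/(0.0887×8.20))]
= (1/0.5933) ln[7.689 × 0.4102] = 1.685 × ln(3.154) = 1.685 × 1.149 = 1.936 d.
L(t_c) = L₀ e^(−k_d t_c) = 8.20 × 0.8422 = 6.906 mg/L, and at the critical point k_r D_c = k_d L, so D_c = (0.0887/0.682) × 6.906 = 0.8982 mg/L.
Minimum DO = C_s − D_c = 8.79 − 0.8982 = 7.892 mg/L.

t_c ≈ 1.94 d; D_c ≈ 0.898 mg/L; min DO ≈ 7.89 mg/L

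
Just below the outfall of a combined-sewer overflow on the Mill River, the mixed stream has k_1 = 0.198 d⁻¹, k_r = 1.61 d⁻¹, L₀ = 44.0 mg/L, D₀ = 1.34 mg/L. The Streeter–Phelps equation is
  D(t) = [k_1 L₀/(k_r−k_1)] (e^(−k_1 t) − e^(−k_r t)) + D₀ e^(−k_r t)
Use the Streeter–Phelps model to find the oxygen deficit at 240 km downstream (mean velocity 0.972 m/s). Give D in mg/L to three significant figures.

D ≈ 3.46 mg/L

Travel time t = x/v = 240 km / (0.972 m/s) = 240000 m / 0.972 m/s = 246900 s = 2.858 d.
k_1 L₀/(k_r−k_1) = 0.198×44.0/(1.61−0.198) = 8.712/1.412 = 6.170 mg/L.
e^(−k_1 t) = e^(−0.198×2.858) = 0.5679; e^(−k_r t) = e^(−1.61×2.858) = 0.01004.
D = 6.170 × (0.5679 − 0.01004) + 1.34 × 0.01004 = 3.442 + 0.01346 = 3.455 mg/L.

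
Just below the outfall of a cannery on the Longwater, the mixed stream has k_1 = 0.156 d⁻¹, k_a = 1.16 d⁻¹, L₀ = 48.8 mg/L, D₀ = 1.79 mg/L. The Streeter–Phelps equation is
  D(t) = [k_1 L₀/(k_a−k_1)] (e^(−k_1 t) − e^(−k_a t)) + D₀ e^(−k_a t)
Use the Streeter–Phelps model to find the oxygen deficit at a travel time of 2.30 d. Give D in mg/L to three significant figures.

k_1 L₀/(k_a−k_1) = 0.156×48.8/(1.16−0.156) = 7.613/1.004 = 7.582 mg/L.
e^(−k_1 t) = e^(−0.156×2.300) = 0.6985; e^(−k_a t) = e^(−1.16×2.300) = 0.06939.
D = 7.582 × (0.6985 − 0.06939) + 1.79 × 0.06939 = 4.770 + 0.1242 = 4.895 mg/L.

D ≈ 4.89 mg/L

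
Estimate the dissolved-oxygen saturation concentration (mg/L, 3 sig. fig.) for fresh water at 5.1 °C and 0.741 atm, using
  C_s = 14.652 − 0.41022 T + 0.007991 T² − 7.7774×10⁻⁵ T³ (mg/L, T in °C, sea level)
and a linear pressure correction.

At sea level: C_s = 14.652 − 0.41022×5.1 + 0.007991×5.1² − 7.7774×10⁻⁵×5.1³ = 12.76 mg/L.
Pressure correction: C_s' = 12.76 × 0.741 = 9.453 mg/L.

C_s ≈ 9.45 mg/L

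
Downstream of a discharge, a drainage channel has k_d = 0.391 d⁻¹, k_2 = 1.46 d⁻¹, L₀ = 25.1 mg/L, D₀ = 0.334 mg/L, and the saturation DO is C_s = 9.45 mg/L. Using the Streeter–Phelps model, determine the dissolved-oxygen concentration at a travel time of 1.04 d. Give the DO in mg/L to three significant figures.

k_d L₀/(k_2−k_d) = 0.391×25.1/(1.46−0.391) = 9.814/1.069 = 9.181 mg/L.
e^(−k_d t) = e^(−0.391×1.040) = 0.6659; e^(−k_2 t) = e^(−1.46×1.040) = 0.2191.
D = 9.181 × (0.6659 − 0.2191) + 0.334 × 0.2191 = 4.102 + 0.07317 = 4.175 mg/L.
DO = C_s − D = 9.45 − 4.175 = 5.275 mg/L.

DO ≈ 5.27 mg/L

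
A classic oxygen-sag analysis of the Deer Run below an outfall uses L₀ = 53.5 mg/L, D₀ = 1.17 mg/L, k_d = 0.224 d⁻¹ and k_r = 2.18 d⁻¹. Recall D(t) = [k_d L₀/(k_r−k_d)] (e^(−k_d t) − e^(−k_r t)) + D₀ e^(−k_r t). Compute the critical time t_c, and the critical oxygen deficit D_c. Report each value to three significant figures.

t_c ≈ 1.05 d; D_c ≈ 4.34 mg/L

With k_r/k_d = 9.732 and 1 − D₀(k_r−k_d)/(k_d L₀) = 0.8090,
t_c = ln(9.732 × 0.8090) / (2.18 − 0.224) = ln(7.874) / 1.956 = 2.064/1.956 = 1.055 d.
L(t_c) = L₀ e^(−k_d t_c) = 53.5 × 0.7895 = 42.24 mg/L, and at the critical point k_r D_c = k_d L, so D_c = (0.224/2.18) × 42.24 = 4.340 mg/L.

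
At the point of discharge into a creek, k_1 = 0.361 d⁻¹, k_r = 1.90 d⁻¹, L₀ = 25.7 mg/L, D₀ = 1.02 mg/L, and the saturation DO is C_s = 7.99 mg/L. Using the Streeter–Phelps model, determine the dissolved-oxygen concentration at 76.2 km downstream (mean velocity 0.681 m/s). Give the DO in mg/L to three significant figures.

Travel time t = x/v = 76.2 km / (0.681 m/s) = 76200 m / 0.681 m/s = 111900 s = 1.295 d.
k_1 L₀/(k_r−k_1) = 0.361×25.7/(1.90−0.361) = 9.278/1.539 = 6.028 mg/L.
e^(−k_1 t) = e^(−0.361×1.295) = 0.6266; e^(−k_r t) = e^(−1.90×1.295) = 0.08538.
D = 6.028 × (0.6266 − 0.08538) + 1.02 × 0.08538 = 3.262 + 0.08709 = 3.349 mg/L.
DO = C_s − D = 7.99 − 3.349 = 4.641 mg/L.

DO ≈ 4.64 mg/L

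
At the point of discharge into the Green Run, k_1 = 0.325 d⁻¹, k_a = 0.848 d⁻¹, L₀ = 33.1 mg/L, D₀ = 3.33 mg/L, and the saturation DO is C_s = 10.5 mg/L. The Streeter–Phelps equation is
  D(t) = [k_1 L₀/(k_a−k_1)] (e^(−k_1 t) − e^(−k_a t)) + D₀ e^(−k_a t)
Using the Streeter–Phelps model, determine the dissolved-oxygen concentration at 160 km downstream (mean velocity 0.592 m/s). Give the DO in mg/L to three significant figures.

Travel time t = x/v = 160 km / (0.592 m/s) = 160000 m / 0.592 m/s = 270300 s = 3.128 d.
k_1 L₀/(k_a−k_1) = 0.325×33.1/(0.848−0.325) = 10.76/0.5230 = 20.57 mg/L.
e^(−k_1 t) = e^(−0.325×3.128) = 0.3618; e^(−k_a t) = e^(−0.848×3.128) = 0.07046.
D = 20.57 × (0.3618 − 0.07046) + 3.33 × 0.07046 = 5.993 + 0.2346 = 6.227 mg/L.
DO = C_s − D = 10.5 − 6.227 = 4.273 mg/L.

DO ≈ 4.27 mg/L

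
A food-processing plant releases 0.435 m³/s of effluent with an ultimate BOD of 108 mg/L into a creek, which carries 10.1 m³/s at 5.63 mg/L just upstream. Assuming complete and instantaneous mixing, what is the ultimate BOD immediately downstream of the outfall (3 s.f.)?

Flow-weighted mixing: C = (Q_r C_r + Q_w C_w)/(Q_r + Q_w)
= (10.1×5.63 + 0.435×108)/(10.1 + 0.435) = 103.8/10.54 = 9.857 mg/L.

9.86 mg/L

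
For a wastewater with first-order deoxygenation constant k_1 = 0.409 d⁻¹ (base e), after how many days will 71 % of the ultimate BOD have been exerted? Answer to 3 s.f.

t ≈ 3.03 d

y/L₀ = 1 − e^(−k_1 t) = 0.71 ⇒ e^(−k_1 t) = 0.290
t = −ln(0.290) / 0.409 = 1.238 / 0.409 = 3.027 d.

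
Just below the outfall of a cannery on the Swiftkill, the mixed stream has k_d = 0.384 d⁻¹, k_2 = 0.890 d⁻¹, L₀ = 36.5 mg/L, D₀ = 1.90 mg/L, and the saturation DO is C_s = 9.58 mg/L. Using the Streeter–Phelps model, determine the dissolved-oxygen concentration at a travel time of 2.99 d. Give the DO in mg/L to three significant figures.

DO ≈ 2.60 mg/L

k_d L₀/(k_2−k_d) = 0.384×36.5/(0.890−0.384) = 14.02/0.5060 = 27.70 mg/L.
e^(−k_d t) = e^(−0.384×2.990) = 0.3172; e^(−k_2 t) = e^(−0.890×2.990) = 0.06987.
D = 27.70 × (0.3172 − 0.06987) + 1.90 × 0.06987 = 6.851 + 0.1328 = 6.984 mg/L.
DO = C_s − D = 9.58 − 6.984 = 2.596 mg/L.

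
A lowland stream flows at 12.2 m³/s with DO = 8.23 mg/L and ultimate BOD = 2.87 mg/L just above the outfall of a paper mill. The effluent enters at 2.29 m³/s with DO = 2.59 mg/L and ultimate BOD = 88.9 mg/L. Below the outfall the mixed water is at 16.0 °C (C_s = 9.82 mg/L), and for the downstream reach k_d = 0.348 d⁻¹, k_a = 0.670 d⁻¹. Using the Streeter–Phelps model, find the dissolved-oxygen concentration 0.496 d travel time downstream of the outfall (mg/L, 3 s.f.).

DO ≈ 5.83 mg/L

Mixed DO = (12.2×8.23 + 2.29×2.59)/(12.2+2.29) = 106.3/14.49 = 7.339 mg/L.
Mixed L₀ = (12.2×2.87 + 2.29×88.9)/(14.49) = 238.6/14.49 = 16.47 mg/L.
Initial deficit D₀ = C_s − DO₀ = 9.82 − 7.339 = 2.481 mg/L.
D(0.496) = [0.348×16.47/(0.670−0.348)](e^(−0.348×0.496) − e^(−0.670×0.496)) + 2.481 e^(−0.670×0.496)
= 17.80 × (0.8415 − 0.7173) + 2.481 × 0.7173 = 3.990 mg/L.
DO = 9.82 − 3.990 = 5.830 mg/L.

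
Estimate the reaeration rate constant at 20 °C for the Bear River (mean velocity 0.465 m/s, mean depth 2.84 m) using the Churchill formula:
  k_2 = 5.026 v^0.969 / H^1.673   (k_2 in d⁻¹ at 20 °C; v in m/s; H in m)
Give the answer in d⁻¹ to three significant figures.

k_2 = 5.026 × 0.465^0.969 / 2.84^1.673 = 5.026 × 0.4762 / 5.733 = 0.4174 d⁻¹.

k_2 ≈ 0.417 d⁻¹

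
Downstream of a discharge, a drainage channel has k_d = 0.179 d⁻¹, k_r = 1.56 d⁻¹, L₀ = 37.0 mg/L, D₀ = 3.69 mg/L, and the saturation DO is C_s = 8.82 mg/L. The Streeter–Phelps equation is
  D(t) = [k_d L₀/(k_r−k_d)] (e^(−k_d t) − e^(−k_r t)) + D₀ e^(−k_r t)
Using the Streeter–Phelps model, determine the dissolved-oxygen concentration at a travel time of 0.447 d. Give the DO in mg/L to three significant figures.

DO ≈ 4.94 mg/L

k_d L₀/(k_r−k_d) = 0.179×37.0/(1.56−0.179) = 6.623/1.381 = 4.796 mg/L.
e^(−k_d t) = e^(−0.179×0.4470) = 0.9231; e^(−k_r t) = e^(−1.56×0.4470) = 0.4979.
D = 4.796 × (0.9231 − 0.4979) + 3.69 × 0.4979 = 2.039 + 1.837 = 3.876 mg/L.
DO = C_s − D = 8.82 − 3.876 = 4.944 mg/L.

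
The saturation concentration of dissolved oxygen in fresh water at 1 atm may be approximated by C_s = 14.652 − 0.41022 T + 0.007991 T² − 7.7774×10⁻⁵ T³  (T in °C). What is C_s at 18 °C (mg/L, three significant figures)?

C_s = 14.652 − 0.41022×18 + 0.007991×18² − 7.7774×10⁻⁵×18³ = 9.404 mg/L.

C_s ≈ 9.40 mg/L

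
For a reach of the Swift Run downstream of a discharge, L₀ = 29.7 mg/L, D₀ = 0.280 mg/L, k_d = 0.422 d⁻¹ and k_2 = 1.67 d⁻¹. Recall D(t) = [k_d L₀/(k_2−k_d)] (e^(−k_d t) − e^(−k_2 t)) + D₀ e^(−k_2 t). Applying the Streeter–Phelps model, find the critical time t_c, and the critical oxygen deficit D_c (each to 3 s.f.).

t_c = [1/(k_2−k_d)] ln[(k_2/k_d)(1 − D₀(k_2−k_d)/(k_d L₀))]
= [1/(1.67−0.422)] ln[(1.67/0.422)(1 − 0.280×1.248/(0.422×29.7))]
= (1/1.248) ln[3.957 × 0.9721] = 0.8013 × ln(3.847) = 0.8013 × 1.347 = 1.080 d.
L(t_c) = L₀ e^(−k_d t_c) = 29.7 × 0.6341 = 18.83 mg/L, and at the critical point k_2 D_c = k_d L, so D_c = (0.422/1.67) × 18.83 = 4.759 mg/L.

t_c ≈ 1.08 d; D_c ≈ 4.76 mg/L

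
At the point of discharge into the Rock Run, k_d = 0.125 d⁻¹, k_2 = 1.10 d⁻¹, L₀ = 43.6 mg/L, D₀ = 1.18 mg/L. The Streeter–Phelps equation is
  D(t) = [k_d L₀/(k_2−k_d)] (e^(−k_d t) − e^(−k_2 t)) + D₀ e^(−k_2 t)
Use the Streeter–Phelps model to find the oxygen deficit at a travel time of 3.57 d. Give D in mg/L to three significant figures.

D ≈ 3.49 mg/L

k_d L₀/(k_2−k_d) = 0.125×43.6/(1.10−0.125) = 5.450/0.9750 = 5.590 mg/L.
e^(−k_d t) = e^(−0.125×3.570) = 0.6400; e^(−k_2 t) = e^(−1.10×3.570) = 0.01970.
D = 5.590 × (0.6400 − 0.01970) + 1.18 × 0.01970 = 3.467 + 0.02325 = 3.491 mg/L.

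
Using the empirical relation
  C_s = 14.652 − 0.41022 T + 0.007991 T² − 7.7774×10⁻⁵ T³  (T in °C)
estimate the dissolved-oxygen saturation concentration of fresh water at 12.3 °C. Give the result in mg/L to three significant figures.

C_s ≈ 10.7 mg/L

C_s = 14.652 − 0.41022×12.3 + 0.007991×12.3² − 7.7774×10⁻⁵×12.3³ = 10.67 mg/L.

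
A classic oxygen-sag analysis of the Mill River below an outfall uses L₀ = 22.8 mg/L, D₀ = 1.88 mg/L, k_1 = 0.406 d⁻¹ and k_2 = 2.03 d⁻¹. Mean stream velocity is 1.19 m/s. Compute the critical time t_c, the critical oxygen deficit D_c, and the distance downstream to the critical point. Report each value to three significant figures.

t_c = [1/(k_2−k_1)] ln[(k_2/k_1)(1 − D₀(k_2−k_1)/(k_1 L₀))]
= [1/(2.03−0.406)] ln[(2.03/0.406)(1 − 1.88×1.624/(0.406×22.8))]
= (1/1.624) ln[5.000 × 0.6702] = 0.6158 × ln(3.351) = 0.6158 × 1.209 = 0.7446 d.
L(t_c) = L₀ e^(−k_1 t_c) = 22.8 × 0.7391 = 16.85 mg/L, and at the critical point k_2 D_c = k_1 L, so D_c = (0.406/2.03) × 16.85 = 3.370 mg/L.
x_c = v t_c = 1.19 m/s × 0.7446 d × 86400 s/d = 76560 m ≈ 76.6 km.

t_c ≈ 0.745 d; D_c ≈ 3.37 mg/L; x_c ≈ 76.6 km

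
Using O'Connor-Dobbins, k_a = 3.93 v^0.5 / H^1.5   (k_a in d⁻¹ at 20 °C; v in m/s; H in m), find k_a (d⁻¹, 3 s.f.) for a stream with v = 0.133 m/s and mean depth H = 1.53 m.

k_a = 3.93 × 0.133^0.5 / 1.53^1.5 = 3.93 × 0.3647 / 1.893 = 0.7573 d⁻¹.

k_a ≈ 0.757 d⁻¹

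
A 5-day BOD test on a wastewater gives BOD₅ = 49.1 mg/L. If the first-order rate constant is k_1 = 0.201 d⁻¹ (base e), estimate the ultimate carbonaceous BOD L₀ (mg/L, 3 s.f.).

BOD₅ = L₀(1 − e^(−5k_1)) ⇒ L₀ = BOD₅ / (1 − e^(−5×0.201))
= 49.1 / (1 − 0.3660) = 49.1 / 0.6340 = 77.45 mg/L.

L₀ ≈ 77.5 mg/L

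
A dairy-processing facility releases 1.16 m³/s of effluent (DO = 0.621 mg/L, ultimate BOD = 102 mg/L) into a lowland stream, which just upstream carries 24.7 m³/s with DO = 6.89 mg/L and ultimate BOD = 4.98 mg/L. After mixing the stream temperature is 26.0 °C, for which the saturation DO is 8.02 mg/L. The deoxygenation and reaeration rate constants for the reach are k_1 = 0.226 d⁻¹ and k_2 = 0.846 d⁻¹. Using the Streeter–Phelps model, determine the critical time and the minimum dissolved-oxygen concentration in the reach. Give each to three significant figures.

Mixed DO = (24.7×6.89 + 1.16×0.621)/(24.7+1.16) = 170.9/25.86 = 6.609 mg/L.
Mixed L₀ = (24.7×4.98 + 1.16×102)/(25.86) = 241.3/25.86 = 9.332 mg/L.
Initial deficit D₀ = C_s − DO₀ = 8.02 − 6.609 = 1.411 mg/L.
t_c = (1/0.6200) ln[(0.846/0.226)(1 − 1.411×0.6200/(0.226×9.332))] = 1.613 × ln(2.190) = 1.265 d.
D_c = (0.226/0.846) × 9.332 × e^(−0.226×1.265) = 0.2671 × 9.332 × 0.7514 = 1.873 mg/L.
Minimum DO = 8.02 − 1.873 = 6.147 mg/L.

t_c ≈ 1.26 d; minimum DO ≈ 6.15 mg/L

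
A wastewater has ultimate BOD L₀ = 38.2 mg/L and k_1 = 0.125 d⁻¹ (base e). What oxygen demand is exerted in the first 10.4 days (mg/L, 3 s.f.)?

y_t = L₀(1 − e^(−k_1 t)) = 38.2 × (1 − e^(−0.125×10.4))
= 38.2 × (1 − 0.2725) = 38.2 × 0.7275 = 27.79 mg/L.

y ≈ 27.8 mg/L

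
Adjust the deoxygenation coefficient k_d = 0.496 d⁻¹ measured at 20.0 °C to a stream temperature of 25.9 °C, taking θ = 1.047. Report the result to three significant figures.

k_d ≈ 0.650 d⁻¹

k_d(T₂) = k_d(T₁) · θ^(T₂−T₁) = 0.496 × 1.047^(25.9−20.0)
= 0.496 × 1.047^5.90 = 0.496 × 1.311 = 0.6504 d⁻¹.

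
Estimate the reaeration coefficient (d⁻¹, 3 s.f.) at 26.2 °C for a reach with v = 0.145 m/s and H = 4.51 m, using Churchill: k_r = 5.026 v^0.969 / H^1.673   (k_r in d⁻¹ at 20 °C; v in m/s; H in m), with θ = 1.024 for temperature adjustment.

k_r(20) = 5.026 × 0.145^0.969 / 4.51^1.673 = 5.026 × 0.1539 / 12.43 = 0.06225 d⁻¹.
k_r(26.2) = 0.06225 × 1.024^(26.2−20) = 0.06225 × 1.158 = 0.07211 d⁻¹.

k_r ≈ 0.0721 d⁻¹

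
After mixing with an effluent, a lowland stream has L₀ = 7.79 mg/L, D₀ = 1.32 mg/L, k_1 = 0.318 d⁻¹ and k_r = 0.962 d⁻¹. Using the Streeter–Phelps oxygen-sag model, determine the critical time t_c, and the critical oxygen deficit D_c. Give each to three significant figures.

t_c ≈ 1.07 d; D_c ≈ 1.83 mg/L

With k_r/k_1 = 3.025 and 1 − D₀(k_r−k_1)/(k_1 L₀) = 0.6568,
t_c = ln(3.025 × 0.6568) / (0.962 − 0.318) = ln(1.987) / 0.6440 = 0.6866/0.6440 = 1.066 d.
L(t_c) = L₀ e^(−k_1 t_c) = 7.79 × 0.7124 = 5.550 mg/L, and at the critical point k_r D_c = k_1 L, so D_c = (0.318/0.962) × 5.550 = 1.835 mg/L.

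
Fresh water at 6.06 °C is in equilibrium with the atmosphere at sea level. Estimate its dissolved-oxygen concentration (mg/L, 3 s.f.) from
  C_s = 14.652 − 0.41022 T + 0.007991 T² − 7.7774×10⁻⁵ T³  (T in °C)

C_s = 14.652 − 0.41022×6.06 + 0.007991×6.06² − 7.7774×10⁻⁵×6.06³ = 12.44 mg/L.

C_s ≈ 12.4 mg/L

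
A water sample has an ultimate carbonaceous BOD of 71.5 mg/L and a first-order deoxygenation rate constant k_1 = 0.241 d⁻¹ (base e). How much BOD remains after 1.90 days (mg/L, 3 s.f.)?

L ≈ 45.2 mg/L

L_t = L₀ e^(−k_1 t) = 71.5 × e^(−0.241×1.90) = 71.5 × 0.6326 = 45.23 mg/L.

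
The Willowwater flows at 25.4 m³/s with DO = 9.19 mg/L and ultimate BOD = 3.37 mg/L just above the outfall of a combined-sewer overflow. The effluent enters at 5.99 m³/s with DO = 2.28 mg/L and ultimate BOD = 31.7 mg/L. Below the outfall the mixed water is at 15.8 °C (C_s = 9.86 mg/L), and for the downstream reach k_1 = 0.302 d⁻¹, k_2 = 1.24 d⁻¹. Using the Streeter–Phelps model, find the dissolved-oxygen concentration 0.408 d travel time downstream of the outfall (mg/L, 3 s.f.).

Mixed DO = (25.4×9.19 + 5.99×2.28)/(25.4+5.99) = 247.1/31.39 = 7.871 mg/L.
Mixed L₀ = (25.4×3.37 + 5.99×31.7)/(31.39) = 275.5/31.39 = 8.776 mg/L.
Initial deficit D₀ = C_s − DO₀ = 9.86 − 7.871 = 1.989 mg/L.
D(0.408) = [0.302×8.776/(1.24−0.302)](e^(−0.302×0.408) − e^(−1.24×0.408)) + 1.989 e^(−1.24×0.408)
= 2.826 × (0.8841 − 0.6030) + 1.989 × 0.6030 = 1.993 mg/L.
DO = 9.86 − 1.993 = 7.867 mg/L.

DO ≈ 7.87 mg/L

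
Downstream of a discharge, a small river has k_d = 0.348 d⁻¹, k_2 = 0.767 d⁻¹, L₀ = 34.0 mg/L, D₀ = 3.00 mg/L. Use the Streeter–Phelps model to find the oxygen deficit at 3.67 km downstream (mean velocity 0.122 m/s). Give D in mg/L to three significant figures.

D ≈ 5.69 mg/L

Travel time t = x/v = 3.67 km / (0.122 m/s) = 3670 m / 0.122 m/s = 30080 s = 0.3482 d.
k_d L₀/(k_2−k_d) = 0.348×34.0/(0.767−0.348) = 11.83/0.4190 = 28.24 mg/L.
e^(−k_d t) = e^(−0.348×0.3482) = 0.8859; e^(−k_2 t) = e^(−0.767×0.3482) = 0.7656.
D = 28.24 × (0.8859 − 0.7656) + 3.00 × 0.7656 = 3.396 + 2.297 = 5.693 mg/L.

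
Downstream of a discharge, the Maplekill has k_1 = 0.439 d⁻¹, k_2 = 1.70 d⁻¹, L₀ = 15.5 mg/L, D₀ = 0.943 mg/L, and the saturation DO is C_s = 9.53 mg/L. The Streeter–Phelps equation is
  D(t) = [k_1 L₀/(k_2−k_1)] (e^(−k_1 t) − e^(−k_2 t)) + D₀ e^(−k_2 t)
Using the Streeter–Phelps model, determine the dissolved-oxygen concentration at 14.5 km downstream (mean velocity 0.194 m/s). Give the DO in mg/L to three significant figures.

Travel time t = x/v = 14.5 km / (0.194 m/s) = 14500 m / 0.194 m/s = 74740 s = 0.8651 d.
k_1 L₀/(k_2−k_1) = 0.439×15.5/(1.70−0.439) = 6.804/1.261 = 5.396 mg/L.
e^(−k_1 t) = e^(−0.439×0.8651) = 0.6840; e^(−k_2 t) = e^(−1.70×0.8651) = 0.2298.
D = 5.396 × (0.6840 − 0.2298) + 0.943 × 0.2298 = 2.451 + 0.2167 = 2.668 mg/L.
DO = C_s − D = 9.53 − 2.668 = 6.862 mg/L.

DO ≈ 6.86 mg/L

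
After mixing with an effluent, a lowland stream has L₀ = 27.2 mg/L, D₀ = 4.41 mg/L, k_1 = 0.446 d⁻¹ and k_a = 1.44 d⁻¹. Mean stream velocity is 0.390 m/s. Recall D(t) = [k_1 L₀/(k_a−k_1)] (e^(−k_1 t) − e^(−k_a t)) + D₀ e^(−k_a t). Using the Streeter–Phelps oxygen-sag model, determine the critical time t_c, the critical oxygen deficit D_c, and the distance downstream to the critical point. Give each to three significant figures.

t_c ≈ 0.728 d; D_c ≈ 6.09 mg/L; x_c ≈ 24.5 km

t_c = [1/(k_a−k_1)] ln[(k_a/k_1)(1 − D₀(k_a−k_1)/(k_1 L₀))]
= [1/(1.44−0.446)] ln[(1.44/0.446)(1 − 4.41×0.9940/(0.446×27.2))]
= (1/0.9940) ln[3.229 × 0.6387] = 1.006 × ln(2.062) = 1.006 × 0.7237 = 0.7281 d.
D_c = (k_1/k_a) L₀ e^(−k_1 t_c) = (0.446/1.44) × 27.2 × e^(−0.446×0.7281) = 0.3097 × 27.2 × 0.7227 = 6.089 mg/L.
x_c = v t_c = 0.390 m/s × 0.7281 d × 86400 s/d = 24530 m ≈ 24.5 km.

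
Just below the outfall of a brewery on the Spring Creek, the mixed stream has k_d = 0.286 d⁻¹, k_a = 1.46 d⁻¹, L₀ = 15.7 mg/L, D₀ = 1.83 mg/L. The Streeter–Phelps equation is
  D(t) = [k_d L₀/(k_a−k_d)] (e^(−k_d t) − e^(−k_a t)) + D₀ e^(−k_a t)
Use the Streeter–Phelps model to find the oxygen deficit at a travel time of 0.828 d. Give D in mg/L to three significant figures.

k_d L₀/(k_a−k_d) = 0.286×15.7/(1.46−0.286) = 4.490/1.174 = 3.825 mg/L.
e^(−k_d t) = e^(−0.286×0.8280) = 0.7891; e^(−k_a t) = e^(−1.46×0.8280) = 0.2985.
D = 3.825 × (0.7891 − 0.2985) + 1.83 × 0.2985 = 1.876 + 0.5463 = 2.423 mg/L.

D ≈ 2.42 mg/L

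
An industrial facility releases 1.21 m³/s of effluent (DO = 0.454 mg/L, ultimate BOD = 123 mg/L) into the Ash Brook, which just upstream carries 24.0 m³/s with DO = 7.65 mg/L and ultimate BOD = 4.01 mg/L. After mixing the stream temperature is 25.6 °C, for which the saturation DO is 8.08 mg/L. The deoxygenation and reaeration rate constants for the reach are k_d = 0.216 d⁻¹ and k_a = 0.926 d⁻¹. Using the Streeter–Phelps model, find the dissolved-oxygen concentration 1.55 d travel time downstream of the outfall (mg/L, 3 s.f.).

DO ≈ 6.48 mg/L

Mixed DO = (24.0×7.65 + 1.21×0.454)/(24.0+1.21) = 184.1/25.21 = 7.305 mg/L.
Mixed L₀ = (24.0×4.01 + 1.21×123)/(25.21) = 245.1/25.21 = 9.721 mg/L.
Initial deficit D₀ = C_s − DO₀ = 8.08 − 7.305 = 0.7754 mg/L.
D(1.55) = [0.216×9.721/(0.926−0.216)](e^(−0.216×1.55) − e^(−0.926×1.55)) + 0.7754 e^(−0.926×1.55)
= 2.957 × (0.7155 − 0.2380) + 0.7754 × 0.2380 = 1.597 mg/L.
DO = 8.08 − 1.597 = 6.483 mg/L.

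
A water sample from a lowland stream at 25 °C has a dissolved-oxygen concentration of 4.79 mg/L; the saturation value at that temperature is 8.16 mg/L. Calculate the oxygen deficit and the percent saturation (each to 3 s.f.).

D ≈ 3.37 mg/L; 58.7 % saturation

D = C_s − C = 8.16 − 4.79 = 3.37 mg/L.
% saturation = 4.79/8.16 × 100 = 58.7 %.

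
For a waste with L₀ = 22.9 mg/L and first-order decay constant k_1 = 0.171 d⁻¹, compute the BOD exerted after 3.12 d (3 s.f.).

y ≈ 9.47 mg/L

y_t = L₀(1 − e^(−k_1 t)) = 22.9 × (1 − e^(−0.171×3.12))
= 22.9 × (1 − 0.5865) = 22.9 × 0.4135 = 9.468 mg/L.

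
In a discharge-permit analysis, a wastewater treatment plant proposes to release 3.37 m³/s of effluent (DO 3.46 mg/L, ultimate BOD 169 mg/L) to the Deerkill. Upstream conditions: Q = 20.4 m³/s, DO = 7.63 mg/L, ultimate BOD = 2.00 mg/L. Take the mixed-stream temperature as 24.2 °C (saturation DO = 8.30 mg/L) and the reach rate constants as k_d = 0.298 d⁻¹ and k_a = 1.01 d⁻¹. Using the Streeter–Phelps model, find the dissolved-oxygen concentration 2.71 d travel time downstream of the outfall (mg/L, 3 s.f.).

Mixed DO = (20.4×7.63 + 3.37×3.46)/(20.4+3.37) = 167.3/23.77 = 7.039 mg/L.
Mixed L₀ = (20.4×2.00 + 3.37×169)/(23.77) = 610.3/23.77 = 25.68 mg/L.
Initial deficit D₀ = C_s − DO₀ = 8.30 − 7.039 = 1.261 mg/L.
D(2.71) = [0.298×25.68/(1.01−0.298)](e^(−0.298×2.71) − e^(−1.01×2.71)) + 1.261 e^(−1.01×2.71)
= 10.75 × (0.4459 − 0.06476) + 1.261 × 0.06476 = 4.178 mg/L.
DO = 8.30 − 4.178 = 4.122 mg/L.

DO ≈ 4.12 mg/L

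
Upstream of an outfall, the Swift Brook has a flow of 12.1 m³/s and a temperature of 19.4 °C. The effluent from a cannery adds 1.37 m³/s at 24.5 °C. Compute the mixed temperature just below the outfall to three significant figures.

Flow-weighted mixing: C = (Q_r C_r + Q_w C_w)/(Q_r + Q_w)
= (12.1×19.4 + 1.37×24.5)/(12.1 + 1.37) = 268.3/13.47 = 19.92 °C.

19.9 °C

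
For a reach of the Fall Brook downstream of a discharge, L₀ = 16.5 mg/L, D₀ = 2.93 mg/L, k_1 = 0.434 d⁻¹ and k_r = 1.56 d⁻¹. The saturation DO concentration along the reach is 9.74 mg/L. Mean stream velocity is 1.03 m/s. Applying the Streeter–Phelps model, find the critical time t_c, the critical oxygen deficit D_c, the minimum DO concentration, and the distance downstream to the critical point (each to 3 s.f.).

At the critical point dD/dt = 0, so k_1 L₀ e^(−k_1 t) = k_r D. Substituting D(t) from the Streeter–Phelps equation and solving for t gives
t_c = ln[(k_r/k_1)(1 − D₀(k_r−k_1)/(k_1 L₀))] / (k_r−k_1).
Here k_r−k_1 = 1.126 d⁻¹ and 1 − D₀(k_r−k_1)/(k_1 L₀) = 1 − 2.93×1.126/(0.434×16.5) = 0.5393, so
t_c = ln(3.594 × 0.5393) / 1.126 = 0.6619 / 1.126 = 0.5878 d.
D_c = (k_1/k_r) L₀ e^(−k_1 t_c) = (0.434/1.56) × 16.5 × e^(−0.434×0.5878) = 0.2782 × 16.5 × 0.7748 = 3.557 mg/L.
Minimum DO = C_s − D_c = 9.74 − 3.557 = 6.183 mg/L.
x_c = v t_c = 1.03 m/s × 0.5878 d × 86400 s/d = 52310 m ≈ 52.3 km.

t_c ≈ 0.588 d; D_c ≈ 3.56 mg/L; min DO ≈ 6.18 mg/L; x_c ≈ 52.3 km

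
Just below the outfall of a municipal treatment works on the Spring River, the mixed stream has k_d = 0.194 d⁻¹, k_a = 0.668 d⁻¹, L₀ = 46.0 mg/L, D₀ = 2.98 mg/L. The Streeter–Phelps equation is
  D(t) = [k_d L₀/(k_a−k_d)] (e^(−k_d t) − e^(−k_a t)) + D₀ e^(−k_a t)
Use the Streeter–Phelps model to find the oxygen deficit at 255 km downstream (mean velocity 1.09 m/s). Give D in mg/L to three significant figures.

D ≈ 8.54 mg/L

Travel time t = x/v = 255 km / (1.09 m/s) = 255000 m / 1.09 m/s = 233900 s = 2.708 d.
k_d L₀/(k_a−k_d) = 0.194×46.0/(0.668−0.194) = 8.924/0.4740 = 18.83 mg/L.
e^(−k_d t) = e^(−0.194×2.708) = 0.5914; e^(−k_a t) = e^(−0.668×2.708) = 0.1639.
D = 18.83 × (0.5914 − 0.1639) + 2.98 × 0.1639 = 8.049 + 0.4883 = 8.537 mg/L.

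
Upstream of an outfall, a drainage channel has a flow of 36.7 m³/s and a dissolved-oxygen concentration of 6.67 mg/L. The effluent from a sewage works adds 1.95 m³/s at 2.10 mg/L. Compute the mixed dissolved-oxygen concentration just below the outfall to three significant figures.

Flow-weighted mixing: C = (Q_r C_r + Q_w C_w)/(Q_r + Q_w)
= (36.7×6.67 + 1.95×2.10)/(36.7 + 1.95) = 248.9/38.65 = 6.439 mg/L.

6.44 mg/L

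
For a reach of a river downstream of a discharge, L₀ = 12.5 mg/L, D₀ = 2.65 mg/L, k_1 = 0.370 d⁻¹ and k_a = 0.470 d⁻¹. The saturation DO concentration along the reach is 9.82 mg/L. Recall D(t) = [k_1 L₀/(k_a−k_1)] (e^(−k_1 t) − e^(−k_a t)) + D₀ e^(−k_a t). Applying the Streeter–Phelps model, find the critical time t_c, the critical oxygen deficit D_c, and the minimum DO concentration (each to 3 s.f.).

t_c ≈ 1.80 d; D_c ≈ 5.05 mg/L; min DO ≈ 4.77 mg/L

With k_a/k_1 = 1.270 and 1 − D₀(k_a−k_1)/(k_1 L₀) = 0.9427,
t_c = ln(1.270 × 0.9427) / (0.470 − 0.370) = ln(1.197) / 0.1000 = 0.1802/0.1000 = 1.802 d.
L(t_c) = L₀ e^(−k_1 t_c) = 12.5 × 0.5133 = 6.417 mg/L, and at the critical point k_a D_c = k_1 L, so D_c = (0.370/0.470) × 6.417 = 5.051 mg/L.
Minimum DO = C_s − D_c = 9.82 − 5.051 = 4.769 mg/L.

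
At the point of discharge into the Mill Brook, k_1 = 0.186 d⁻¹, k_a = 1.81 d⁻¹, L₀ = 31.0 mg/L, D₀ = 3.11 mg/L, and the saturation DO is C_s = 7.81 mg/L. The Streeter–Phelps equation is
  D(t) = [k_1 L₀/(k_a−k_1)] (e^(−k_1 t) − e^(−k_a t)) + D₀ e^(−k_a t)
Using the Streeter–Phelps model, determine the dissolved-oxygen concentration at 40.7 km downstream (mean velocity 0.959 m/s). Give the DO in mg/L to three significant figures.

Travel time t = x/v = 40.7 km / (0.959 m/s) = 40700 m / 0.959 m/s = 42440 s = 0.4912 d.
k_1 L₀/(k_a−k_1) = 0.186×31.0/(1.81−0.186) = 5.766/1.624 = 3.550 mg/L.
e^(−k_1 t) = e^(−0.186×0.4912) = 0.9127; e^(−k_a t) = e^(−1.81×0.4912) = 0.4110.
D = 3.550 × (0.9127 − 0.4110) + 3.11 × 0.4110 = 1.781 + 1.278 = 3.059 mg/L.
DO = C_s − D = 7.81 − 3.059 = 4.751 mg/L.

DO ≈ 4.75 mg/L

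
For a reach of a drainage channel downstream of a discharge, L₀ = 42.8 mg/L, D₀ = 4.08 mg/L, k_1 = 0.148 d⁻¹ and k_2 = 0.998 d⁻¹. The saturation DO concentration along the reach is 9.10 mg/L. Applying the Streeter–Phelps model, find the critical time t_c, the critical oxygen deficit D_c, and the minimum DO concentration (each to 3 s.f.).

t_c ≈ 1.31 d; D_c ≈ 5.23 mg/L; min DO ≈ 3.87 mg/L

With k_2/k_1 = 6.743 and 1 − D₀(k_2−k_1)/(k_1 L₀) = 0.4525,
t_c = ln(6.743 × 0.4525) / (0.998 − 0.148) = ln(3.051) / 0.8500 = 1.116/0.8500 = 1.312 d.
L(t_c) = L₀ e^(−k_1 t_c) = 42.8 × 0.8235 = 35.24 mg/L, and at the critical point k_2 D_c = k_1 L, so D_c = (0.148/0.998) × 35.24 = 5.227 mg/L.
Minimum DO = C_s − D_c = 9.10 − 5.227 = 3.873 mg/L.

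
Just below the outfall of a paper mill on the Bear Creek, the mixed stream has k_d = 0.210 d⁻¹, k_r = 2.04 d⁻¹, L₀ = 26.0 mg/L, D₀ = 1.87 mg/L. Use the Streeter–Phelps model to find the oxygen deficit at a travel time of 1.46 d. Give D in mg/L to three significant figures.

D ≈ 2.14 mg/L

k_d L₀/(k_r−k_d) = 0.210×26.0/(2.04−0.210) = 5.460/1.830 = 2.984 mg/L.
e^(−k_d t) = e^(−0.210×1.460) = 0.7359; e^(−k_r t) = e^(−2.04×1.460) = 0.05087.
D = 2.984 × (0.7359 − 0.05087) + 1.87 × 0.05087 = 2.044 + 0.09513 = 2.139 mg/L.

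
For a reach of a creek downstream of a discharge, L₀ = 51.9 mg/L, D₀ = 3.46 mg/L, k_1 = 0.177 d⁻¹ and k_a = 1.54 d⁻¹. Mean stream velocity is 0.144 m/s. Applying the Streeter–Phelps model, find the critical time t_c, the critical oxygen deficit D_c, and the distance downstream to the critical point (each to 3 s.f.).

At the critical point dD/dt = 0, so k_1 L₀ e^(−k_1 t) = k_a D. Substituting D(t) from the Streeter–Phelps equation and solving for t gives
t_c = ln[(k_a/k_1)(1 − D₀(k_a−k_1)/(k_1 L₀))] / (k_a−k_1).
Here k_a−k_1 = 1.363 d⁻¹ and 1 − D₀(k_a−k_1)/(k_1 L₀) = 1 − 3.46×1.363/(0.177×51.9) = 0.4866, so
t_c = ln(8.701 × 0.4866) / 1.363 = 1.443 / 1.363 = 1.059 d.
L(t_c) = L₀ e^(−k_1 t_c) = 51.9 × 0.8291 = 43.03 mg/L, and at the critical point k_a D_c = k_1 L, so D_c = (0.177/1.54) × 43.03 = 4.946 mg/L.
x_c = v t_c = 0.144 m/s × 1.059 d × 86400 s/d = 13170 m ≈ 13.2 km.

t_c ≈ 1.06 d; D_c ≈ 4.95 mg/L; x_c ≈ 13.2 km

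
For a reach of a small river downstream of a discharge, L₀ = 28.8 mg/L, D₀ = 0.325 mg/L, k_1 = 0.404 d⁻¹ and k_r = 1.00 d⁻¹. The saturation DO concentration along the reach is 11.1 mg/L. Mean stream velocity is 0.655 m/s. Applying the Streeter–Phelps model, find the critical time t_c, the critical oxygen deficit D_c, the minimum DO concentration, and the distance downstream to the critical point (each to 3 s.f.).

t_c ≈ 1.49 d; D_c ≈ 6.37 mg/L; min DO ≈ 4.73 mg/L; x_c ≈ 84.5 km

At the critical point dD/dt = 0, so k_1 L₀ e^(−k_1 t) = k_r D. Substituting D(t) from the Streeter–Phelps equation and solving for t gives
t_c = ln[(k_r/k_1)(1 − D₀(k_r−k_1)/(k_1 L₀))] / (k_r−k_1).
Here k_r−k_1 = 0.5960 d⁻¹ and 1 − D₀(k_r−k_1)/(k_1 L₀) = 1 − 0.325×0.5960/(0.404×28.8) = 0.9834, so
t_c = ln(2.475 × 0.9834) / 0.5960 = 0.8896 / 0.5960 = 1.493 d.
D_c = (k_1/k_r) L₀ e^(−k_1 t_c) = (0.404/1.00) × 28.8 × e^(−0.404×1.493) = 0.4040 × 28.8 × 0.5472 = 6.366 mg/L.
Minimum DO = C_s − D_c = 11.1 − 6.366 = 4.734 mg/L.
x_c = v t_c = 0.655 m/s × 1.493 d × 86400 s/d = 84470 m ≈ 84.5 km.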